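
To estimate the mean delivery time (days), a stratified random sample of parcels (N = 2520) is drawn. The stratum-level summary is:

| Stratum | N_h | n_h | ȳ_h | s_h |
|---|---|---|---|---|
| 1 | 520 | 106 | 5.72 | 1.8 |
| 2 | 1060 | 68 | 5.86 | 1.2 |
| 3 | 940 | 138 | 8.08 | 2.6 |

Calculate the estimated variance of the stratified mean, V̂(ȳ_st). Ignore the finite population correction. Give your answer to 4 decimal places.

V̂(ȳ_st) = Σ W_h² s_h²/n_h, with W_h = N_h/N and N = 2520:
  stratum 1: (520/2520)²·1.8²/106 = 0.0013015
  stratum 2: (1060/2520)²·1.2²/68 = 0.00374683
  stratum 3: (940/2520)²·2.6²/138 = 0.00681588
V̂(ȳ_st) = 0.0118642

V̂(ȳ_st) ≈ 0.0119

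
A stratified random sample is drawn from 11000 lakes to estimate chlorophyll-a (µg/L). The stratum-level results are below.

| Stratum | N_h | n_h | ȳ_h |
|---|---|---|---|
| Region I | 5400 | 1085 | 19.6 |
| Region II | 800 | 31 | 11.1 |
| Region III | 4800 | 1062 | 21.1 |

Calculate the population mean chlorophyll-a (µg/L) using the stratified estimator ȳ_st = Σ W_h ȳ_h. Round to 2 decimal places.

N = Σ N_h = 11000. Stratum weights W_h = N_h/N.
ȳ_st = (5400·19.6 + 800·11.1 + 4800·21.1) / 11000 = 19.6364

ȳ_st ≈ 19.64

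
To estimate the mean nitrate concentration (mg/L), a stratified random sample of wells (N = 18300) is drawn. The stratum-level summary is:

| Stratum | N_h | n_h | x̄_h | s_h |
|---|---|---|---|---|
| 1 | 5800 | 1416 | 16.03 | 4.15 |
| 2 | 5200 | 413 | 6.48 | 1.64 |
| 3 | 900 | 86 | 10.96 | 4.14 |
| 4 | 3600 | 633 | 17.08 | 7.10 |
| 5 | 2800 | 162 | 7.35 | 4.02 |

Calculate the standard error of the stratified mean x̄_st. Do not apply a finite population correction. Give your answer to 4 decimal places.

V̂(x̄_st) = Σ W_h² s_h²/n_h, with W_h = N_h/N and N = 18300:
  stratum 1: (5800/18300)²·4.15²/1416 = 0.00122176
  stratum 2: (5200/18300)²·1.64²/413 = 0.000525826
  stratum 3: (900/18300)²·4.14²/86 = 0.000482042
  stratum 4: (3600/18300)²·7.10²/633 = 0.00308188
  stratum 5: (2800/18300)²·4.02²/162 = 0.00233534
V̂(x̄_st) = 0.00764686
SE(x̄_st) = √0.00764686 = 0.0874463

SE(x̄_st) ≈ 0.0874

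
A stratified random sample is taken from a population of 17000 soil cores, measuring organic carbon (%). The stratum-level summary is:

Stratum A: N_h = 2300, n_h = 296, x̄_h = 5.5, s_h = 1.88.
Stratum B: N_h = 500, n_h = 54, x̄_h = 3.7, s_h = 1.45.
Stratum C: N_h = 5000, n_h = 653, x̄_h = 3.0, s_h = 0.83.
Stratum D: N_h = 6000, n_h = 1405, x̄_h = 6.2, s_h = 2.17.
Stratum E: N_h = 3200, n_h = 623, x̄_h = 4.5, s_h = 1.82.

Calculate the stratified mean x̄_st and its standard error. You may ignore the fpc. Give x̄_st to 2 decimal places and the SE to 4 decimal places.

x̄_st ≈ 4.77, SE ≈ 0.0308

x̄_st = Σ W_h x̄_h = (2300·5.5 + 500·3.7 + 5000·3.0 + 6000·6.2 + 3200·4.5)/17000 = 4.77059
V̂(x̄_st) = Σ W_h² s_h²/n_h, with W_h = N_h/N and N = 17000:
  stratum A: (2300/17000)²·1.88²/296 = 0.000218566
  stratum B: (500/17000)²·1.45²/54 = 3.3681e-05
  stratum C: (5000/17000)²·0.83²/653 = 9.1261e-05
  stratum D: (6000/17000)²·2.17²/1405 = 0.000417492
  stratum E: (3200/17000)²·1.82²/623 = 0.00018839
V̂(x̄_st) = 0.000949389
SE(x̄_st) = √0.000949389 = 0.0308122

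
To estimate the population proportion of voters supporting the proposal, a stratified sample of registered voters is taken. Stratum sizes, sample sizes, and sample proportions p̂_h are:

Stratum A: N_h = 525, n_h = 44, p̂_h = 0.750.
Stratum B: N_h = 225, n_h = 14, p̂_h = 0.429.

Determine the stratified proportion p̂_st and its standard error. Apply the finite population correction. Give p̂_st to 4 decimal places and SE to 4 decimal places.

N = 750; stratum weights W_h = N_h/N.
p̂_st = Σ W_h p̂_h = (525·0.750 + 225·0.429)/750 = 0.65370
V̂(p̂_st) = Σ W_h² (1 − n_h/N_h) p̂_h(1−p̂_h)/(n_h−1):
  stratum A: (525/750)²·(1 − 44/525)·0.750·0.250/43 = 0.00195756
  stratum B: (225/750)²·(1 − 14/225)·0.429·0.571/13 = 0.00159035
V̂(p̂_st) = 0.00354791; SE = √V̂ = 0.0595643

p̂_st ≈ 0.6537, SE ≈ 0.0596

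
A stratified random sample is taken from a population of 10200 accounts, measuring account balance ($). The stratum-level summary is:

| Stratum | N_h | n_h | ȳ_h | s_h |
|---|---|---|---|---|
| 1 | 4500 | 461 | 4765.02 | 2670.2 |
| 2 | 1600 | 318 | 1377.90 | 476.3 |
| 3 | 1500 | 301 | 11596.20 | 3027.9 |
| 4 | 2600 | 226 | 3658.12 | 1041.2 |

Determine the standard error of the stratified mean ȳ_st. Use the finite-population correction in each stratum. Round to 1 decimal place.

V̂(ȳ_st) = Σ W_h² (1 − n_h/N_h) s_h²/n_h, with W_h = N_h/N and N = 10200:
  stratum 1: (4500/10200)²·(1 − 461/4500)·2670.2²/461 = 2701.92
  stratum 2: (1600/10200)²·(1 − 318/1600)·476.3²/318 = 14.0651
  stratum 3: (1500/10200)²·(1 − 301/1500)·3027.9²/301 = 526.534
  stratum 4: (2600/10200)²·(1 − 226/2600)·1041.2²/226 = 284.586
V̂(ȳ_st) = 3527.11
SE(ȳ_st) = √3527.11 = 59.3894

SE(ȳ_st) ≈ 59.4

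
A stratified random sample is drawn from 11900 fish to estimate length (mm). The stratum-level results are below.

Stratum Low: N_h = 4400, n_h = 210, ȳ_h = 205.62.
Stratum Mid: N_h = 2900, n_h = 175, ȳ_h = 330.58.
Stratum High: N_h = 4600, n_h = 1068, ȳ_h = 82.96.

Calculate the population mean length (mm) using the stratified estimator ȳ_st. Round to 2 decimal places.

ȳ_st ≈ 188.66

N = Σ N_h = 11900. Stratum weights W_h = N_h/N.
ȳ_st = (4400·205.62 + 2900·330.58 + 4600·82.96) / 11900 = 188.6576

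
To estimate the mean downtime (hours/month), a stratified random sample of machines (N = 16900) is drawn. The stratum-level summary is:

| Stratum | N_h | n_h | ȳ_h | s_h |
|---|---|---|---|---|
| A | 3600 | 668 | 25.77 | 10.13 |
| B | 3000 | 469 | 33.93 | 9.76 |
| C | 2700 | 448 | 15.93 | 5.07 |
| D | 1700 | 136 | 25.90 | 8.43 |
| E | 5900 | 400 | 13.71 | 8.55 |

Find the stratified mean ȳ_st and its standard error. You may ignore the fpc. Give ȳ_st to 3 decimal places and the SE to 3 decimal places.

ȳ_st = Σ W_h ȳ_h = (3600·25.77 + 3000·33.93 + 2700·15.93 + 1700·25.90 + 5900·13.71)/16900 = 21.44923
V̂(ȳ_st) = Σ W_h² s_h²/n_h, with W_h = N_h/N and N = 16900:
  stratum A: (3600/16900)²·10.13²/668 = 0.00697066
  stratum B: (3000/16900)²·9.76²/469 = 0.00640023
  stratum C: (2700/16900)²·5.07²/448 = 0.00146451
  stratum D: (1700/16900)²·8.43²/136 = 0.00528738
  stratum E: (5900/16900)²·8.55²/400 = 0.0222742
V̂(ȳ_st) = 0.042397
SE(ȳ_st) = √0.042397 = 0.205905

ȳ_st ≈ 21.449, SE ≈ 0.206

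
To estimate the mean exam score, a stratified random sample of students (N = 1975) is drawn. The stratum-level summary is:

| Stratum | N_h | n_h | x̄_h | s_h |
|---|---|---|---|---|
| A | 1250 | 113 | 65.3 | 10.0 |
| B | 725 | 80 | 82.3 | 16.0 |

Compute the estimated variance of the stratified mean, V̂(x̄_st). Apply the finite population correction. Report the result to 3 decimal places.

V̂(x̄_st) ≈ 0.706

V̂(x̄_st) = Σ W_h² (1 − n_h/N_h) s_h²/n_h, with W_h = N_h/N and N = 1975:
  stratum A: (1250/1975)²·(1 − 113/1250)·10.0²/113 = 0.322447
  stratum B: (725/1975)²·(1 − 80/725)·16.0²/80 = 0.383631
V̂(x̄_st) = 0.706077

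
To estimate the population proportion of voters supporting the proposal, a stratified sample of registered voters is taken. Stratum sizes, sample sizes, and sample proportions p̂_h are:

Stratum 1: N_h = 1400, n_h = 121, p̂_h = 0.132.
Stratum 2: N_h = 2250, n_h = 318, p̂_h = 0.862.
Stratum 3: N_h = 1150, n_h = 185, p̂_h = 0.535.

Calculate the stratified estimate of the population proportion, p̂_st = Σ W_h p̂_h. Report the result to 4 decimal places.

p̂_st ≈ 0.5707

N = 4800; stratum weights W_h = N_h/N.
p̂_st = Σ W_h p̂_h = (1400·0.132 + 2250·0.862 + 1150·0.535)/4800 = 0.57074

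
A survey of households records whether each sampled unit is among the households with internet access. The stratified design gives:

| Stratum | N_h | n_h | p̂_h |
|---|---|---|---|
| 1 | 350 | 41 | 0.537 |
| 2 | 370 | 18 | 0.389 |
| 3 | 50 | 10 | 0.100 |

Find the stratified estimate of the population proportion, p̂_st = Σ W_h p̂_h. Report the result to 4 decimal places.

p̂_st ≈ 0.4375

N = 770; stratum weights W_h = N_h/N.
p̂_st = Σ W_h p̂_h = (350·0.537 + 370·0.389 + 50·0.100)/770 = 0.43751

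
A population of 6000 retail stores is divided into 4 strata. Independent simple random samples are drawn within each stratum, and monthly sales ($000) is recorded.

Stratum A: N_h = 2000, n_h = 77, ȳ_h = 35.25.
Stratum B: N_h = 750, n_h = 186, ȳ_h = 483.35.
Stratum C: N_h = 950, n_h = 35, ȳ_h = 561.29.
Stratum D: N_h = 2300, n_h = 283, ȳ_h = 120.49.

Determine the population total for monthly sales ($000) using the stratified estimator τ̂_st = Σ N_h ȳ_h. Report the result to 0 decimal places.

τ̂_st = Σ N_h ȳ_h = 2000·35.25 + 750·483.35 + 950·561.29 + 2300·120.49 = 1243365

τ̂_st ≈ 1243365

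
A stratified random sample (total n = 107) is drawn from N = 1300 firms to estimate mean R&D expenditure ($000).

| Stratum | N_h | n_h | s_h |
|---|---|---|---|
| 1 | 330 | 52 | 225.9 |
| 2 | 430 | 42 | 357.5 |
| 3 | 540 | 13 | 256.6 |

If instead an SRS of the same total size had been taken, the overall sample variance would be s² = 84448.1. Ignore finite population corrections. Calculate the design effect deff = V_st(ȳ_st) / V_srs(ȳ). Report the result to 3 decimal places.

V̂(ȳ_st) = Σ W_h² s_h²/n_h, with W_h = N_h/N and N = 1300:
  stratum 1: (330/1300)²·225.9²/52 = 63.2369
  stratum 2: (430/1300)²·357.5²/42 = 332.93
  stratum 3: (540/1300)²·256.6²/13 = 873.918
V_st = 1270.09
V_srs = s²/n = 84448.1/107 = 789.235
deff = V_st / V_srs = 1270.09/789.235 = 1.6093

deff ≈ 1.609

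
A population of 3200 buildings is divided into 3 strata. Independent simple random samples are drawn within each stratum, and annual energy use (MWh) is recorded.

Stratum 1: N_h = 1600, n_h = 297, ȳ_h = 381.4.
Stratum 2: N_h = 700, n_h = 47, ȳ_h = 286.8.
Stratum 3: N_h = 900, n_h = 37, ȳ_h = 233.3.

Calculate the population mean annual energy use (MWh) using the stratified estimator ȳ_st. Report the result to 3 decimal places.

N = Σ N_h = 3200. Stratum weights W_h = N_h/N.
ȳ_st = (1600·381.4 + 700·286.8 + 900·233.3) / 3200 = 319.05313

ȳ_st ≈ 319.053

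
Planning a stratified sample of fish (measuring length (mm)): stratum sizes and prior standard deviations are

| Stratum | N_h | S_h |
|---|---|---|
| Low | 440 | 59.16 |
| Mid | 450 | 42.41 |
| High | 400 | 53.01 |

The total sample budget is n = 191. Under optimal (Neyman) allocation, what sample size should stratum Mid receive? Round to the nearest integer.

55

Neyman allocation: n_h = n · N_h S_h / Σ N_i S_i, with n = 191.
  stratum Low: N_h·S_h = 440·59.16 = 26030.40
  stratum Mid: N_h·S_h = 450·42.41 = 19084.50
  stratum High: N_h·S_h = 400·53.01 = 21204.00
Σ N_h S_h = 66318.90
n for stratum Mid = 191·19084.50/66318.90 = 54.964 → 55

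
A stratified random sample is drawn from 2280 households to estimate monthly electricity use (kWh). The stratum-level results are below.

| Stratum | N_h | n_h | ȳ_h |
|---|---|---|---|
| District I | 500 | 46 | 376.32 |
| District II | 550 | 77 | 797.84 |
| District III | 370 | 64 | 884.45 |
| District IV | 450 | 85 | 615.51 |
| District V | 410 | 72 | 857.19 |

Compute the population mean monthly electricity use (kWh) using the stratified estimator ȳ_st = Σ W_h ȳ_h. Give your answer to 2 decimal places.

ȳ_st ≈ 694.14

N = Σ N_h = 2280. Stratum weights W_h = N_h/N.
ȳ_st = (500·376.32 + 550·797.84 + 370·884.45 + 450·615.51 + 410·857.19) / 2280 = 694.1429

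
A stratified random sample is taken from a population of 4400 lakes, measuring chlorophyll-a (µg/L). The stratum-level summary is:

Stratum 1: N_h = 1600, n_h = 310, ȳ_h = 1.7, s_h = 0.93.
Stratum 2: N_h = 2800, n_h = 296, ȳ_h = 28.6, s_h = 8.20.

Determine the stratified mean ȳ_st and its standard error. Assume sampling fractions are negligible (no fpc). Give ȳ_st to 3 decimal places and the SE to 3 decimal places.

ȳ_st = Σ W_h ȳ_h = (1600·1.7 + 2800·28.6)/4400 = 18.81818
V̂(ȳ_st) = Σ W_h² s_h²/n_h, with W_h = N_h/N and N = 4400:
  stratum 1: (1600/4400)²·0.93²/310 = 0.000368926
  stratum 2: (2800/4400)²·8.20²/296 = 0.0919913
V̂(ȳ_st) = 0.0923602
SE(ȳ_st) = √0.0923602 = 0.303908

ȳ_st ≈ 18.818, SE ≈ 0.304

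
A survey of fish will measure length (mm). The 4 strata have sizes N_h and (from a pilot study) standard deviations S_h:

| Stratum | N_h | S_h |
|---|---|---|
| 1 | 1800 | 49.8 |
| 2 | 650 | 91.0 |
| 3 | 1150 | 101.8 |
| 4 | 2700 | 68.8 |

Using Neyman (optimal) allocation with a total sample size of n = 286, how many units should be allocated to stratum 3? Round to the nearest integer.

74

Neyman allocation: n_h = n · N_h S_h / Σ N_i S_i, with n = 286.
  stratum 1: N_h·S_h = 1800·49.8 = 89640.00
  stratum 2: N_h·S_h = 650·91.0 = 59150.00
  stratum 3: N_h·S_h = 1150·101.8 = 117070.00
  stratum 4: N_h·S_h = 2700·68.8 = 185760.00
Σ N_h S_h = 451620.00
n for stratum 3 = 286·117070.00/451620.00 = 74.138 → 74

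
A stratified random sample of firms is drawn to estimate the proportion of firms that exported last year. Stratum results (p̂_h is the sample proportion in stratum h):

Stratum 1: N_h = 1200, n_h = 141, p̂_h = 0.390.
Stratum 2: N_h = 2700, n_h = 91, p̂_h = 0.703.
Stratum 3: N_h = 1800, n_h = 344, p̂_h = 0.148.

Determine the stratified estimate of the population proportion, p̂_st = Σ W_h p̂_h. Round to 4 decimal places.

N = 5700; stratum weights W_h = N_h/N.
p̂_st = Σ W_h p̂_h = (1200·0.390 + 2700·0.703 + 1800·0.148)/5700 = 0.46184

p̂_st ≈ 0.4618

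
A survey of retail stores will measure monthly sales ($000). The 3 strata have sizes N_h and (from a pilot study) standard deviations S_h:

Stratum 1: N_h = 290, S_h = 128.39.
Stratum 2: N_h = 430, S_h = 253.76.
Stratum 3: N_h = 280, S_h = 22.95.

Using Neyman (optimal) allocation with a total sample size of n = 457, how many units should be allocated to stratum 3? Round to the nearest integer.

Neyman allocation: n_h = n · N_h S_h / Σ N_i S_i, with n = 457.
  stratum 1: N_h·S_h = 290·128.39 = 37233.10
  stratum 2: N_h·S_h = 430·253.76 = 109116.80
  stratum 3: N_h·S_h = 280·22.95 = 6426.00
Σ N_h S_h = 152775.90
n for stratum 3 = 457·6426.00/152775.90 = 19.222 → 19

19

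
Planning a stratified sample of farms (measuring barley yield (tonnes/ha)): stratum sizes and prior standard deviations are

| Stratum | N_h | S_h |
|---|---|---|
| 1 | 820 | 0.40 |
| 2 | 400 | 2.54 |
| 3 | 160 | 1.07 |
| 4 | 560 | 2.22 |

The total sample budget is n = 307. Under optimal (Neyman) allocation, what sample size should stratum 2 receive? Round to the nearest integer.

Neyman allocation: n_h = n · N_h S_h / Σ N_i S_i, with n = 307.
  stratum 1: N_h·S_h = 820·0.40 = 328.00
  stratum 2: N_h·S_h = 400·2.54 = 1016.00
  stratum 3: N_h·S_h = 160·1.07 = 171.20
  stratum 4: N_h·S_h = 560·2.22 = 1243.20
Σ N_h S_h = 2758.40
n for stratum 2 = 307·1016.00/2758.40 = 113.077 → 113

113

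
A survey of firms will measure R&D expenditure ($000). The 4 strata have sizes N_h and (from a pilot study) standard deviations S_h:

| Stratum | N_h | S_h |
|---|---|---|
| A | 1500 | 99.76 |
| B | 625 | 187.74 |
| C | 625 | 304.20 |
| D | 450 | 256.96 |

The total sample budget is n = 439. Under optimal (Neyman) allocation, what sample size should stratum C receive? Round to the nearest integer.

Neyman allocation: n_h = n · N_h S_h / Σ N_i S_i, with n = 439.
  stratum A: N_h·S_h = 1500·99.76 = 149640.00
  stratum B: N_h·S_h = 625·187.74 = 117337.50
  stratum C: N_h·S_h = 625·304.20 = 190125.00
  stratum D: N_h·S_h = 450·256.96 = 115632.00
Σ N_h S_h = 572734.50
n for stratum C = 439·190125.00/572734.50 = 145.730 → 146

146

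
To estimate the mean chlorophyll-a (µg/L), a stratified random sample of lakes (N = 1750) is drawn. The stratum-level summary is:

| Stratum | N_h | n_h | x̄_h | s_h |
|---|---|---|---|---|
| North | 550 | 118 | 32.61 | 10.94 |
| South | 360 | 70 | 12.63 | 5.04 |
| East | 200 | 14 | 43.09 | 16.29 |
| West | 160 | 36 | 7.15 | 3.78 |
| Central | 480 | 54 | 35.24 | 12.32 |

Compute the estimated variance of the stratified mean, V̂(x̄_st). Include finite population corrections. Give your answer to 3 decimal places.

V̂(x̄_st) = Σ W_h² (1 − n_h/N_h) s_h²/n_h, with W_h = N_h/N and N = 1750:
  stratum North: (550/1750)²·(1 − 118/550)·10.94²/118 = 0.0786906
  stratum South: (360/1750)²·(1 − 70/360)·5.04²/70 = 0.0123705
  stratum East: (200/1750)²·(1 − 14/200)·16.29²/14 = 0.23024
  stratum West: (160/1750)²·(1 − 36/160)·3.78²/36 = 0.00257126
  stratum Central: (480/1750)²·(1 − 54/480)·12.32²/54 = 0.187673
V̂(x̄_st) = 0.511546

V̂(x̄_st) ≈ 0.512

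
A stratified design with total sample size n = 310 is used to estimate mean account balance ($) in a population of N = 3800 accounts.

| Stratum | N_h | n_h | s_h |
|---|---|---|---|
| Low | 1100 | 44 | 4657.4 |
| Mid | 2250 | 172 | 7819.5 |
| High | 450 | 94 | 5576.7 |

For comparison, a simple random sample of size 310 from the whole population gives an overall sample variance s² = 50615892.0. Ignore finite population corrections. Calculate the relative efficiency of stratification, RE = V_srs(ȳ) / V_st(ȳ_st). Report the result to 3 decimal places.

V̂(ȳ_st) = Σ W_h² s_h²/n_h, with W_h = N_h/N and N = 3800:
  stratum Low: (1100/3800)²·4657.4²/44 = 41309.8
  stratum Mid: (2250/3800)²·7819.5²/172 = 124631
  stratum High: (450/3800)²·5576.7²/94 = 4639.64
V_st = 170581
V_srs = s²/n = 50615892.0/310 = 163277
Relative efficiency = V_srs / V_st = 163277/170581 = 0.9572

RE ≈ 0.957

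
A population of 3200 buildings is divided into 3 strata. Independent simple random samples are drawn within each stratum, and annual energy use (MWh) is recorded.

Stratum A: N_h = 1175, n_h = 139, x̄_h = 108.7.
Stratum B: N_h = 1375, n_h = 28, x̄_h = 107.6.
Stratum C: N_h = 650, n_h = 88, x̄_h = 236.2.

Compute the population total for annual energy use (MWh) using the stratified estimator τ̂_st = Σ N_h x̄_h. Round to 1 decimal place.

τ̂_st ≈ 429202.5

τ̂_st = Σ N_h x̄_h = 1175·108.7 + 1375·107.6 + 650·236.2 = 429202.5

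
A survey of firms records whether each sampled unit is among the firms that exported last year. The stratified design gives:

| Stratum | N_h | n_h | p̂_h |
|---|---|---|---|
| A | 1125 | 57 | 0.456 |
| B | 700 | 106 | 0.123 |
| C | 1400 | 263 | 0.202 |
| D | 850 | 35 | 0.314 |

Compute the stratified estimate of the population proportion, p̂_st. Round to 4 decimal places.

p̂_st ≈ 0.2819

N = 4075; stratum weights W_h = N_h/N.
p̂_st = Σ W_h p̂_h = (1125·0.456 + 700·0.123 + 1400·0.202 + 850·0.314)/4075 = 0.28191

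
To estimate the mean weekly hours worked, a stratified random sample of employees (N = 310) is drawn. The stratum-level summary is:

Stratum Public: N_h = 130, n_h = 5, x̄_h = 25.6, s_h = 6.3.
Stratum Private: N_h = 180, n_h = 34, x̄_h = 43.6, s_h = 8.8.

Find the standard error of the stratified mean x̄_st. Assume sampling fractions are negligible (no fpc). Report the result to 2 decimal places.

SE(x̄_st) ≈ 1.47

V̂(x̄_st) = Σ W_h² s_h²/n_h, with W_h = N_h/N and N = 310:
  stratum Public: (130/310)²·6.3²/5 = 1.39596
  stratum Private: (180/310)²·8.8²/34 = 0.767906
V̂(x̄_st) = 2.16387
SE(x̄_st) = √2.16387 = 1.47101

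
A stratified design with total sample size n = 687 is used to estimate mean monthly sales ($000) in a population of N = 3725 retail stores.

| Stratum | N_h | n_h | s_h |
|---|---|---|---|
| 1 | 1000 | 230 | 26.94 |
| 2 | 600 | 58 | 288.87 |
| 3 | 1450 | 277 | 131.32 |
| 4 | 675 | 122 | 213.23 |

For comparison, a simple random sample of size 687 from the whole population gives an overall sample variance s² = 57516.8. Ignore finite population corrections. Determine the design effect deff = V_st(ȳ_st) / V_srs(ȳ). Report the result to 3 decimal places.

V̂(ȳ_st) = Σ W_h² s_h²/n_h, with W_h = N_h/N and N = 3725:
  stratum 1: (1000/3725)²·26.94²/230 = 0.227413
  stratum 2: (600/3725)²·288.87²/58 = 37.3273
  stratum 3: (1450/3725)²·131.32²/277 = 9.43334
  stratum 4: (675/3725)²·213.23²/122 = 12.2375
V_st = 59.2255
V_srs = s²/n = 57516.8/687 = 83.7217
deff = V_st / V_srs = 59.2255/83.7217 = 0.7074

deff ≈ 0.707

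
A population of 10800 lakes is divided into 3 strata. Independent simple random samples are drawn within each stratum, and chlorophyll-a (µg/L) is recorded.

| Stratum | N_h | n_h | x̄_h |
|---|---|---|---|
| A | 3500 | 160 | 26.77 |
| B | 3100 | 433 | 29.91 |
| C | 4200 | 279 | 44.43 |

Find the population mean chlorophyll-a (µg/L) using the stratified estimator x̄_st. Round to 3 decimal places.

N = Σ N_h = 10800. Stratum weights W_h = N_h/N.
x̄_st = (3500·26.77 + 3100·29.91 + 4200·44.43) / 10800 = 34.53907

x̄_st ≈ 34.539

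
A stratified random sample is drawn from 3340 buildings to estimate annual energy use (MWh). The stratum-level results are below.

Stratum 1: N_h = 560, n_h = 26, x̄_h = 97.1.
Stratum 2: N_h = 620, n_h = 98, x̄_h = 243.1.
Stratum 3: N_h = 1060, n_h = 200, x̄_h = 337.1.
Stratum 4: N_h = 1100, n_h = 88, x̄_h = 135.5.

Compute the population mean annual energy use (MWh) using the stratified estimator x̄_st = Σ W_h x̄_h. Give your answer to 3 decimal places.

x̄_st ≈ 213.016

N = Σ N_h = 3340. Stratum weights W_h = N_h/N.
x̄_st = (560·97.1 + 620·243.1 + 1060·337.1 + 1100·135.5) / 3340 = 213.01617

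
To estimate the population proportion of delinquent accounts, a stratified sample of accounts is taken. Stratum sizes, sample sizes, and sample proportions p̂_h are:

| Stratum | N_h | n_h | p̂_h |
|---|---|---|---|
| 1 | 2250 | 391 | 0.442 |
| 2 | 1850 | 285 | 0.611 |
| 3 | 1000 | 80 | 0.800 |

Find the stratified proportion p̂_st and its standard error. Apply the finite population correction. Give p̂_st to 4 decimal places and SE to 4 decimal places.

p̂_st ≈ 0.5735, SE ≈ 0.0163

N = 5100; stratum weights W_h = N_h/N.
p̂_st = Σ W_h p̂_h = (2250·0.442 + 1850·0.611 + 1000·0.800)/5100 = 0.57350
V̂(p̂_st) = Σ W_h² (1 − n_h/N_h) p̂_h(1−p̂_h)/(n_h−1):
  stratum 1: (2250/5100)²·(1 − 391/2250)·0.442·0.558/390 = 0.000101698
  stratum 2: (1850/5100)²·(1 − 285/1850)·0.611·0.389/284 = 9.31576e-05
  stratum 3: (1000/5100)²·(1 − 80/1000)·0.800·0.200/79 = 7.16375e-05
V̂(p̂_st) = 0.000266493; SE = √V̂ = 0.0163246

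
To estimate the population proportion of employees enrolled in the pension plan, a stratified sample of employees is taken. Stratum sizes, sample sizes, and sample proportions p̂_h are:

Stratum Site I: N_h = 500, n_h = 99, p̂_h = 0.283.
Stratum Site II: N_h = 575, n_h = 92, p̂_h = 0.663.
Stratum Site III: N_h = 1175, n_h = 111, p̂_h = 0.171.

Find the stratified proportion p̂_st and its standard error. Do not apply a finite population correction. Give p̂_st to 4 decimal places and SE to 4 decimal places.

N = 2250; stratum weights W_h = N_h/N.
p̂_st = Σ W_h p̂_h = (500·0.283 + 575·0.663 + 1175·0.171)/2250 = 0.32162
V̂(p̂_st) = Σ W_h² p̂_h(1−p̂_h)/(n_h−1):
  stratum Site I: (500/2250)²·0.283·0.717/98 = 0.000102248
  stratum Site II: (575/2250)²·0.663·0.337/91 = 0.000160351
  stratum Site III: (1175/2250)²·0.171·0.829/110 = 0.000351454
V̂(p̂_st) = 0.000614053; SE = √V̂ = 0.0247801

p̂_st ≈ 0.3216, SE ≈ 0.0248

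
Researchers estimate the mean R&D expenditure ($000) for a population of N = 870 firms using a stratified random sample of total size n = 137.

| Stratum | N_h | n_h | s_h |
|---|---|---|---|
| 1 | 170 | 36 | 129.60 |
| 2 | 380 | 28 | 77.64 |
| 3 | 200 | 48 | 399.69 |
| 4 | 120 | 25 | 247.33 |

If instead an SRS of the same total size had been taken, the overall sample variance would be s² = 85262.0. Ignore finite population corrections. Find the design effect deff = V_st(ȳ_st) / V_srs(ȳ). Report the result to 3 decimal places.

deff ≈ 0.452

V̂(ȳ_st) = Σ W_h² s_h²/n_h, with W_h = N_h/N and N = 870:
  stratum 1: (170/870)²·129.60²/36 = 17.8142
  stratum 2: (380/870)²·77.64²/28 = 41.0716
  stratum 3: (200/870)²·399.69²/48 = 175.884
  stratum 4: (120/870)²·247.33²/25 = 46.5519
V_st = 281.322
V_srs = s²/n = 85262.0/137 = 622.35
deff = V_st / V_srs = 281.322/622.35 = 0.4520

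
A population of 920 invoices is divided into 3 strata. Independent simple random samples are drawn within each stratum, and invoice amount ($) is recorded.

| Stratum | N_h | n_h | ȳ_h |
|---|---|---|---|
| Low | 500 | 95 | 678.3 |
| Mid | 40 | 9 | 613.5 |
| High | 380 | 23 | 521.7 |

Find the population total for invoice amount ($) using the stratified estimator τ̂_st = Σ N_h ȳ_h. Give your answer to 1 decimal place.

τ̂_st ≈ 561936.0

τ̂_st = Σ N_h ȳ_h = 500·678.3 + 40·613.5 + 380·521.7 = 561936.0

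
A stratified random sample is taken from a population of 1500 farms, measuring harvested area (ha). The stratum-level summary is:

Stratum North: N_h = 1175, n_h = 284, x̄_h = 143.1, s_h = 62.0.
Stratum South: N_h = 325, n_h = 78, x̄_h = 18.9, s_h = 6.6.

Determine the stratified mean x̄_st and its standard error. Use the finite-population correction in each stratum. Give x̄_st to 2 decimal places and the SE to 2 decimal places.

x̄_st ≈ 116.19, SE ≈ 2.51

x̄_st = Σ W_h x̄_h = (1175·143.1 + 325·18.9)/1500 = 116.19000
V̂(x̄_st) = Σ W_h² (1 − n_h/N_h) s_h²/n_h, with W_h = N_h/N and N = 1500:
  stratum North: (1175/1500)²·(1 − 284/1175)·62.0²/284 = 6.29793
  stratum South: (325/1500)²·(1 − 78/325)·6.6²/78 = 0.0199247
V̂(x̄_st) = 6.31786
SE(x̄_st) = √6.31786 = 2.51354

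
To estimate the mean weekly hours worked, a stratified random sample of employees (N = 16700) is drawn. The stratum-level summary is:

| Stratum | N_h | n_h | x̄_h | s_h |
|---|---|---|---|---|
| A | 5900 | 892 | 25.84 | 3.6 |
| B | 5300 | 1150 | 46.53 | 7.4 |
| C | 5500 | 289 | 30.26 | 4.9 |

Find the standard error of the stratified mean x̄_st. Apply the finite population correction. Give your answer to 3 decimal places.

V̂(x̄_st) = Σ W_h² (1 − n_h/N_h) s_h²/n_h, with W_h = N_h/N and N = 16700:
  stratum A: (5900/16700)²·(1 − 892/5900)·3.6²/892 = 0.0015393
  stratum B: (5300/16700)²·(1 − 1150/5300)·7.4²/1150 = 0.0037554
  stratum C: (5500/16700)²·(1 − 289/5500)·4.9²/289 = 0.00853778
V̂(x̄_st) = 0.0138325
SE(x̄_st) = √0.0138325 = 0.117612

SE(x̄_st) ≈ 0.118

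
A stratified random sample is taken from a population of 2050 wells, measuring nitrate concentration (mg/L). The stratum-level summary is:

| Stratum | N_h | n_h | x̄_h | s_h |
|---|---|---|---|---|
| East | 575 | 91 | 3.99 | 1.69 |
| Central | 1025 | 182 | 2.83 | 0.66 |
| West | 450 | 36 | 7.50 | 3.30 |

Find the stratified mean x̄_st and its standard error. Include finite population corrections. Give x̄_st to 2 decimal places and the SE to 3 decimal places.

x̄_st = Σ W_h x̄_h = (575·3.99 + 1025·2.83 + 450·7.50)/2050 = 4.18049
V̂(x̄_st) = Σ W_h² (1 − n_h/N_h) s_h²/n_h, with W_h = N_h/N and N = 2050:
  stratum East: (575/2050)²·(1 − 91/575)·1.69²/91 = 0.00207844
  stratum Central: (1025/2050)²·(1 − 182/1025)·0.66²/182 = 0.000492108
  stratum West: (450/2050)²·(1 − 36/450)·3.30²/36 = 0.0134101
V̂(x̄_st) = 0.0159806
SE(x̄_st) = √0.0159806 = 0.126414

x̄_st ≈ 4.18, SE ≈ 0.126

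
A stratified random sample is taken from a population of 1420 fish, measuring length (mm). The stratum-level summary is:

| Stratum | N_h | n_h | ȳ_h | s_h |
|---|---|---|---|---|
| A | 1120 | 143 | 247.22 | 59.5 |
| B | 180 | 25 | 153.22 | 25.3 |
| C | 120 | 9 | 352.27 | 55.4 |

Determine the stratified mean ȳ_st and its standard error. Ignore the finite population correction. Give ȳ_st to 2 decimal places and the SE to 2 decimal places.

ȳ_st ≈ 244.18, SE ≈ 4.27

ȳ_st = Σ W_h ȳ_h = (1120·247.22 + 180·153.22 + 120·352.27)/1420 = 244.18197
V̂(ȳ_st) = Σ W_h² s_h²/n_h, with W_h = N_h/N and N = 1420:
  stratum A: (1120/1420)²·59.5²/143 = 15.4013
  stratum B: (180/1420)²·25.3²/25 = 0.411405
  stratum C: (120/1420)²·55.4²/9 = 2.43536
V̂(ȳ_st) = 18.2481
SE(ȳ_st) = √18.2481 = 4.27177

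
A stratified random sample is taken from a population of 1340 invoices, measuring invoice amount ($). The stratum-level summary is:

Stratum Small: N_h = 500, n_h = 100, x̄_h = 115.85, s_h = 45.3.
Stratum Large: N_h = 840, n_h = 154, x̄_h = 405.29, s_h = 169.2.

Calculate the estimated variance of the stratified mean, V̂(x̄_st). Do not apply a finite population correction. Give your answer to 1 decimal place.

V̂(x̄_st) = Σ W_h² s_h²/n_h, with W_h = N_h/N and N = 1340:
  stratum Small: (500/1340)²·45.3²/100 = 2.85711
  stratum Large: (840/1340)²·169.2²/154 = 73.0515
V̂(x̄_st) = 75.9086

V̂(x̄_st) ≈ 75.9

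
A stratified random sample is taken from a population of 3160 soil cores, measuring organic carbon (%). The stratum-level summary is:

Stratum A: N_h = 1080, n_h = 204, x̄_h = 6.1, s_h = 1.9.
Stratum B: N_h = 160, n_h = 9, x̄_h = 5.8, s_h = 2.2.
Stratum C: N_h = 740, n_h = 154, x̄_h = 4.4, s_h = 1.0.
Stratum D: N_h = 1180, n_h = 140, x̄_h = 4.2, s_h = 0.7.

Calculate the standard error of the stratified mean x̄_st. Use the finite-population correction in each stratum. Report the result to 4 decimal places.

V̂(x̄_st) = Σ W_h² (1 − n_h/N_h) s_h²/n_h, with W_h = N_h/N and N = 3160:
  stratum A: (1080/3160)²·(1 − 204/1080)·1.9²/204 = 0.0016766
  stratum B: (160/3160)²·(1 − 9/160)·2.2²/9 = 0.00130114
  stratum C: (740/3160)²·(1 − 154/740)·1.0²/154 = 0.00028199
  stratum D: (1180/3160)²·(1 − 140/1180)·0.7²/140 = 0.000430139
V̂(x̄_st) = 0.00368988
SE(x̄_st) = √0.00368988 = 0.0607444

SE(x̄_st) ≈ 0.0607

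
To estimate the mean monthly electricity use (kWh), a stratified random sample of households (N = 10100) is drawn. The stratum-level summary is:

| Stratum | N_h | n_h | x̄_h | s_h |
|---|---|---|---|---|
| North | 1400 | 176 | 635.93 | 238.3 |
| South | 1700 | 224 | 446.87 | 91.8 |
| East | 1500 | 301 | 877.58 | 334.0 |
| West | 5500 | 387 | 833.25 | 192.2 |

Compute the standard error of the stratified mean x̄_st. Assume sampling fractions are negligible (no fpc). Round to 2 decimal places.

V̂(x̄_st) = Σ W_h² s_h²/n_h, with W_h = N_h/N and N = 10100:
  stratum North: (1400/10100)²·238.3²/176 = 6.19939
  stratum South: (1700/10100)²·91.8²/224 = 1.06584
  stratum East: (1500/10100)²·334.0²/301 = 8.17459
  stratum West: (5500/10100)²·192.2²/387 = 28.306
V̂(x̄_st) = 43.7458
SE(x̄_st) = √43.7458 = 6.61406

SE(x̄_st) ≈ 6.61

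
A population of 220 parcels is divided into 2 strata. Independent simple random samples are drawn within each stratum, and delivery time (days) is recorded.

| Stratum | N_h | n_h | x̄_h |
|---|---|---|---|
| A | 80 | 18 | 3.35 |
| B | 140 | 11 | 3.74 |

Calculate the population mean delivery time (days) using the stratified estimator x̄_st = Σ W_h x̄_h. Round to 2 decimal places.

x̄_st ≈ 3.60

N = Σ N_h = 220. Stratum weights W_h = N_h/N.
x̄_st = (80·3.35 + 140·3.74) / 220 = 3.5982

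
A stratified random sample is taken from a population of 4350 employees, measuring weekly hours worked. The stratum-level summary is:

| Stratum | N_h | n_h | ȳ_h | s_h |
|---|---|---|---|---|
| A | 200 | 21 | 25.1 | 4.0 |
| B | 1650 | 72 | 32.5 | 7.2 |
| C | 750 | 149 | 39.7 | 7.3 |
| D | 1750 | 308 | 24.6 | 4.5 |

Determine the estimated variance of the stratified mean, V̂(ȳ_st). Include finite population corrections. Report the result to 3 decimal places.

V̂(ȳ_st) ≈ 0.118

V̂(ȳ_st) = Σ W_h² (1 − n_h/N_h) s_h²/n_h, with W_h = N_h/N and N = 4350:
  stratum A: (200/4350)²·(1 − 21/200)·4.0²/21 = 0.00144147
  stratum B: (1650/4350)²·(1 − 72/1650)·7.2²/72 = 0.0990706
  stratum C: (750/4350)²·(1 − 149/750)·7.3²/149 = 0.00851955
  stratum D: (1750/4350)²·(1 − 308/1750)·4.5²/308 = 0.00876797
V̂(ȳ_st) = 0.1178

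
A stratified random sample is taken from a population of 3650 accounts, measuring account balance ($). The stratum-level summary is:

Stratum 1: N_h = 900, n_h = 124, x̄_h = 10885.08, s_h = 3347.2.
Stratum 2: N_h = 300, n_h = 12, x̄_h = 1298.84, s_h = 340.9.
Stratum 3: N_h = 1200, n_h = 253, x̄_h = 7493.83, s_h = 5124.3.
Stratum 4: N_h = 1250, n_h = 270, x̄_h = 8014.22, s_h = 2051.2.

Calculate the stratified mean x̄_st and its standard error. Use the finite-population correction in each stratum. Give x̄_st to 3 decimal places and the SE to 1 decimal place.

x̄_st = Σ W_h x̄_h = (900·10885.08 + 300·1298.84 + 1200·7493.83 + 1250·8014.22)/3650 = 7999.06712
V̂(x̄_st) = Σ W_h² (1 − n_h/N_h) s_h²/n_h, with W_h = N_h/N and N = 3650:
  stratum 1: (900/3650)²·(1 − 124/900)·3347.2²/124 = 4736.53
  stratum 2: (300/3650)²·(1 − 12/300)·340.9²/12 = 62.8059
  stratum 3: (1200/3650)²·(1 − 253/1200)·5124.3²/253 = 8853.07
  stratum 4: (1250/3650)²·(1 − 270/1250)·2051.2²/270 = 1432.86
V̂(x̄_st) = 15085.3
SE(x̄_st) = √15085.3 = 122.822

x̄_st ≈ 7999.067, SE ≈ 122.8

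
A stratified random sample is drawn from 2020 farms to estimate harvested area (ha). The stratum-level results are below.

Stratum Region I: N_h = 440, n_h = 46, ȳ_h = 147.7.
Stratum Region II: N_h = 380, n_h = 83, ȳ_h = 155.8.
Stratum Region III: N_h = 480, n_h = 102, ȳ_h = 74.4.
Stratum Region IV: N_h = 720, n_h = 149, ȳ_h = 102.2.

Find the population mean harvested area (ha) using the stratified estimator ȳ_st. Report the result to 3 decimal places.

ȳ_st ≈ 115.588

N = Σ N_h = 2020. Stratum weights W_h = N_h/N.
ȳ_st = (440·147.7 + 380·155.8 + 480·74.4 + 720·102.2) / 2020 = 115.58812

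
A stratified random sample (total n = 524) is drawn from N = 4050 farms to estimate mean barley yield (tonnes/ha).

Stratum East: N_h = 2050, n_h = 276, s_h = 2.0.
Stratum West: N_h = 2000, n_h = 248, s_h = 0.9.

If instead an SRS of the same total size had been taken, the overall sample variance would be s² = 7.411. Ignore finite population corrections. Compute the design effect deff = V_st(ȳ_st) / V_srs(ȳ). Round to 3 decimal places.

deff ≈ 0.319

V̂(ȳ_st) = Σ W_h² s_h²/n_h, with W_h = N_h/N and N = 4050:
  stratum East: (2050/4050)²·2.0²/276 = 0.0037132
  stratum West: (2000/4050)²·0.9²/248 = 0.000796495
V_st = 0.0045097
V_srs = s²/n = 7.411/524 = 0.0141431
deff = V_st / V_srs = 0.0045097/0.0141431 = 0.3189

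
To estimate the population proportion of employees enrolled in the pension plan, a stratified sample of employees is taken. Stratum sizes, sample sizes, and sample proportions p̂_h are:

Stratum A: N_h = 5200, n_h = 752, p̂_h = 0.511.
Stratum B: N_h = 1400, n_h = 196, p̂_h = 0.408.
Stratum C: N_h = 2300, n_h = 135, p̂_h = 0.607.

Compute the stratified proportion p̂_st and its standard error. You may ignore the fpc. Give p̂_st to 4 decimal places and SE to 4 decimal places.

p̂_st ≈ 0.5196, SE ≈ 0.0162

N = 8900; stratum weights W_h = N_h/N.
p̂_st = Σ W_h p̂_h = (5200·0.511 + 1400·0.408 + 2300·0.607)/8900 = 0.51961
V̂(p̂_st) = Σ W_h² p̂_h(1−p̂_h)/(n_h−1):
  stratum A: (5200/8900)²·0.511·0.489/751 = 0.000113584
  stratum B: (1400/8900)²·0.408·0.592/195 = 3.06495e-05
  stratum C: (2300/8900)²·0.607·0.393/134 = 0.000118892
V̂(p̂_st) = 0.000263125; SE = √V̂ = 0.0162211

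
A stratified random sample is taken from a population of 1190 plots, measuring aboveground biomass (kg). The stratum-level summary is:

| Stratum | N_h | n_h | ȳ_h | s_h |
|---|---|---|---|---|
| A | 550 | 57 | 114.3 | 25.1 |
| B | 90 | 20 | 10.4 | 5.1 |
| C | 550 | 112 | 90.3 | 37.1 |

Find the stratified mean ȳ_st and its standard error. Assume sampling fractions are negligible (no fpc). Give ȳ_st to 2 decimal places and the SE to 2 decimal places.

ȳ_st ≈ 95.35, SE ≈ 2.23

ȳ_st = Σ W_h ȳ_h = (550·114.3 + 90·10.4 + 550·90.3)/1190 = 95.34958
V̂(ȳ_st) = Σ W_h² s_h²/n_h, with W_h = N_h/N and N = 1190:
  stratum A: (550/1190)²·25.1²/57 = 2.36104
  stratum B: (90/1190)²·5.1²/20 = 0.00743878
  stratum C: (550/1190)²·37.1²/112 = 2.62519
V̂(ȳ_st) = 4.99368
SE(ȳ_st) = √4.99368 = 2.23465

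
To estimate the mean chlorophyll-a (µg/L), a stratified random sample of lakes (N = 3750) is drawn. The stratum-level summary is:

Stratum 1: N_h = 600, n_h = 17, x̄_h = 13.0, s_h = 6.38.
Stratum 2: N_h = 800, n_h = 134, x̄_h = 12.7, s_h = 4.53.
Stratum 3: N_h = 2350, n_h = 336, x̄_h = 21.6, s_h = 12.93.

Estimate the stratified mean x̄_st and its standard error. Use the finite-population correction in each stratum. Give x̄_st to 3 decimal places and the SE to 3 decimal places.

x̄_st = Σ W_h x̄_h = (600·13.0 + 800·12.7 + 2350·21.6)/3750 = 18.32533
V̂(x̄_st) = Σ W_h² (1 − n_h/N_h) s_h²/n_h, with W_h = N_h/N and N = 3750:
  stratum 1: (600/3750)²·(1 − 17/600)·6.38²/17 = 0.0595593
  stratum 2: (800/3750)²·(1 − 134/800)·4.53²/134 = 0.00580221
  stratum 3: (2350/3750)²·(1 − 336/2350)·12.93²/336 = 0.167464
V̂(x̄_st) = 0.232826
SE(x̄_st) = √0.232826 = 0.48252

x̄_st ≈ 18.325, SE ≈ 0.483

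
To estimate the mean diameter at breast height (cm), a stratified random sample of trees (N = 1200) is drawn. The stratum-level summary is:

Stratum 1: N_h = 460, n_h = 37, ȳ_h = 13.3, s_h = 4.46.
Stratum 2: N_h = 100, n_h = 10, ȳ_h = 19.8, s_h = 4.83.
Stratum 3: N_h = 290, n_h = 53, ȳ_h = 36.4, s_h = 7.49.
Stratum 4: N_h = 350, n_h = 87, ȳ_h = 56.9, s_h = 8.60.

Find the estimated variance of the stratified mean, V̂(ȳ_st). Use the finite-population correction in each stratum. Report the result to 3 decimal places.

V̂(ȳ_st) = Σ W_h² (1 − n_h/N_h) s_h²/n_h, with W_h = N_h/N and N = 1200:
  stratum 1: (460/1200)²·(1 − 37/460)·4.46²/37 = 0.0726447
  stratum 2: (100/1200)²·(1 − 10/100)·4.83²/10 = 0.0145806
  stratum 3: (290/1200)²·(1 − 53/290)·7.49²/53 = 0.050521
  stratum 4: (350/1200)²·(1 − 87/350)·8.60²/87 = 0.0543424
V̂(ȳ_st) = 0.192089

V̂(ȳ_st) ≈ 0.192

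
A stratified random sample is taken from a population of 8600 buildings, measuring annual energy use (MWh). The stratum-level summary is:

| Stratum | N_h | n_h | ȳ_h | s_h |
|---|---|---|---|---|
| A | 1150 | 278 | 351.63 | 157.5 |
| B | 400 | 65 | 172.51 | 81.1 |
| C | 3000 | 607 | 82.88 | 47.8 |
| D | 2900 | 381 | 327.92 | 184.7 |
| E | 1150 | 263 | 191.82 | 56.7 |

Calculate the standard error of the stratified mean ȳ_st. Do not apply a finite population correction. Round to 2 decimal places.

SE(ȳ_st) ≈ 3.56

V̂(ȳ_st) = Σ W_h² s_h²/n_h, with W_h = N_h/N and N = 8600:
  stratum A: (1150/8600)²·157.5²/278 = 1.59557
  stratum B: (400/8600)²·81.1²/65 = 0.218903
  stratum C: (3000/8600)²·47.8²/607 = 0.45805
  stratum D: (2900/8600)²·184.7²/381 = 10.1814
  stratum E: (1150/8600)²·56.7²/263 = 0.218579
V̂(ȳ_st) = 12.6725
SE(ȳ_st) = √12.6725 = 3.55985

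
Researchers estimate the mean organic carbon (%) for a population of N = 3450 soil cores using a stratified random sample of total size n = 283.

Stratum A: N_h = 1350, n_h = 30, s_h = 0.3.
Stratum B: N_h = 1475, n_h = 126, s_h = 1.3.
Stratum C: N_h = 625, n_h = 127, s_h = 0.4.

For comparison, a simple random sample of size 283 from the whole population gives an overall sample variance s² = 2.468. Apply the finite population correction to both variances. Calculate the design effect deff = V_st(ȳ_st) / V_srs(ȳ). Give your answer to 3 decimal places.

deff ≈ 0.340

V̂(ȳ_st) = Σ W_h² (1 − n_h/N_h) s_h²/n_h, with W_h = N_h/N and N = 3450:
  stratum A: (1350/3450)²·(1 − 30/1350)·0.3²/30 = 0.000449149
  stratum B: (1475/3450)²·(1 − 126/1475)·1.3²/126 = 0.00224224
  stratum C: (625/3450)²·(1 − 127/625)·0.4²/127 = 3.29448e-05
V_st = 0.00272433
V_srs = (1 − 283/3450)·2.468/283 = 0.00800549
deff = V_st / V_srs = 0.00272433/0.00800549 = 0.3403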